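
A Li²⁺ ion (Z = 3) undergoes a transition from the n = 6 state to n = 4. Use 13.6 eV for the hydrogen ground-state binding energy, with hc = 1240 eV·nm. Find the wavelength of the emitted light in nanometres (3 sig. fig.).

292 nm

For Z = 3 the level energies scale as Z², so the effective Rydberg energy is 13.6 × 9 = 122.4 eV.
ΔE = 122.4 × (1/4² − 1/6²) = 122.4 × 0.03472 = 4.250 eV.
λ = hc/ΔE = 1240 / 4.250 = 292 nm.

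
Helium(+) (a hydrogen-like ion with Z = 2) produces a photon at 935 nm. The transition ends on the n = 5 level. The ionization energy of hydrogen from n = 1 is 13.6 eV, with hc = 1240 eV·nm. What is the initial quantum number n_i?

n_i = 8

The photon energy is ΔE = hc/λ = 1240 / 935 = 1.326 eV.
With Z = 2, ΔE = 54.40 × (1/n_f² − 1/n_i²), so 1/n_f² − 1/n_i² = 0.02438.
With n_f = 5: 1/n_i² = 1/25 − 0.02438 = 0.01562, so n_i ≈ 8.00.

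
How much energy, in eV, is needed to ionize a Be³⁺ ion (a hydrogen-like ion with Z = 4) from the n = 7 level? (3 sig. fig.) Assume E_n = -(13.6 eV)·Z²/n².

4.44 eV

E_n = −13.6 Z²/n² = −217.6/n² eV for Z = 4.
E_7 = −217.6/49 = −4.44 eV, so ionization (to E = 0) requires 4.44 eV.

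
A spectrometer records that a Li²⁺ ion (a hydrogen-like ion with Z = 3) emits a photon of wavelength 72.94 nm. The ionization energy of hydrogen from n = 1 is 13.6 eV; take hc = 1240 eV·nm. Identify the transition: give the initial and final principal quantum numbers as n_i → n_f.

The photon energy is ΔE = hc/λ = 1240 / 72.94 = 17.00 eV.
With Z = 3, ΔE = 122.4 × (1/n_f² − 1/n_i²), so 1/n_f² − 1/n_i² = 0.1389.
Trying n_f = 2 gives 1/n_i² = 0.1111, i.e. n_i ≈ 3; this pair matches.

n_i = 3, n_f = 2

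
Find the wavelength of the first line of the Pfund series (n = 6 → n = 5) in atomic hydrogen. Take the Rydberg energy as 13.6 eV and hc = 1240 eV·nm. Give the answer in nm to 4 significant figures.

7460 nm

The Pfund series terminates on n_f = 5; the first line has n_i = 5+1 = 6.
ΔE = 13.60 × (1/5² − 1/6²) = 0.1662 eV.
λ = 1240 / 0.1662 = 7460 nm.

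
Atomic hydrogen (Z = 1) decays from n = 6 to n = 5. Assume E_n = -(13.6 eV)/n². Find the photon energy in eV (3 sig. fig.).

E_6 = −13.60/36 = −0.3778 eV and E_5 = −13.60/25 = −0.5440 eV.
The photon energy is |E_6 − E_5| = 0.166 eV.

0.166 eV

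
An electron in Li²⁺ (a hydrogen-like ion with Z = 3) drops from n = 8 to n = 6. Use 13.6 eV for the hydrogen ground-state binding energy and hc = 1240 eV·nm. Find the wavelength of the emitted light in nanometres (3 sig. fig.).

For Z = 3 the level energies scale as Z², so the effective Rydberg energy is 13.6 × 9 = 122.4 eV.
ΔE = 122.4 × (1/6² − 1/8²) = 122.4 × 0.01215 = 1.488 eV.
λ = hc/ΔE = 1240 / 1.488 = 834 nm.

834 nm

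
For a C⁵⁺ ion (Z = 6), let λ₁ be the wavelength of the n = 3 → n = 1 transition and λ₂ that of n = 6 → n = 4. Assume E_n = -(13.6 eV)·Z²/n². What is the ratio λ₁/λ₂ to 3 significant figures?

0.0391

λ ∝ 1/ΔE ∝ 1/(1/n_f² − 1/n_i²), and the Z² and hc factors cancel in the ratio.
λ₁/λ₂ = (1/4² − 1/6²)/(1/1² − 1/3²) = 0.03472/0.8889 = 0.0391.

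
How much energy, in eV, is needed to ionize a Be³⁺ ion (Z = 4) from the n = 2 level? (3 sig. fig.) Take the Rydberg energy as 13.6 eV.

54.4 eV

E_n = −13.6 Z²/n² = −217.6/n² eV for Z = 4.
E_2 = −217.6/4 = −54.4 eV, so ionization (to E = 0) requires 54.4 eV.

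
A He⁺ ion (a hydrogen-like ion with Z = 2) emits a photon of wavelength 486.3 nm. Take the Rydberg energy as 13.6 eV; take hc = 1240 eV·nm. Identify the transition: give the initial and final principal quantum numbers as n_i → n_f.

n_i = 8, n_f = 4

The photon energy is ΔE = hc/λ = 1240 / 486.3 = 2.550 eV.
With Z = 2, ΔE = 54.40 × (1/n_f² − 1/n_i²), so 1/n_f² − 1/n_i² = 0.04687.
Trying n_f = 4 gives 1/n_i² = 0.01563, i.e. n_i ≈ 8; this pair matches.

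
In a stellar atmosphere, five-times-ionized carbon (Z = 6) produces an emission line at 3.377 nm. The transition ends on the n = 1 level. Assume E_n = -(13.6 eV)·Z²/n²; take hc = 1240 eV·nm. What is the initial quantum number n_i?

n_i = 2

The photon energy is ΔE = hc/λ = 1240 / 3.377 = 367.2 eV.
With Z = 6, ΔE = 489.6 × (1/n_f² − 1/n_i²), so 1/n_f² − 1/n_i² = 0.7500.
With n_f = 1: 1/n_i² = 1/1 − 0.7500 = 0.2500, so n_i ≈ 2.00.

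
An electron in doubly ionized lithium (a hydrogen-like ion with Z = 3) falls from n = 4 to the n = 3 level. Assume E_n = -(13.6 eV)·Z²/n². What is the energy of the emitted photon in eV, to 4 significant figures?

The Bohr energies scale as Z², so for Z = 3: E_n = −122.4/n² eV.
E_4 = −122.4/16 = −7.650 eV and E_3 = −122.4/9 = −13.60 eV.
The photon energy is |E_4 − E_3| = 5.950 eV.

5.950 eV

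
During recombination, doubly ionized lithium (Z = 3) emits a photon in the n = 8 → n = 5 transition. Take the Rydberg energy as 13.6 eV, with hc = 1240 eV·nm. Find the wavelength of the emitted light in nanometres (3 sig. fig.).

For Z = 3 the level energies scale as Z², so the effective Rydberg energy is 13.6 × 9 = 122.4 eV.
ΔE = 122.4 × (1/5² − 1/8²) = 122.4 × 0.02438 = 2.984 eV.
λ = hc/ΔE = 1240 / 2.984 = 416 nm.

416 nm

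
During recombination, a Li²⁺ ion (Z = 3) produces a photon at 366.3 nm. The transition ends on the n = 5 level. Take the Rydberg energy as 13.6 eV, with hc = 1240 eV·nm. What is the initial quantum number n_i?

n_i = 9

The photon energy is ΔE = hc/λ = 1240 / 366.3 = 3.385 eV.
With Z = 3, ΔE = 122.4 × (1/n_f² − 1/n_i²), so 1/n_f² − 1/n_i² = 0.02766.
With n_f = 5: 1/n_i² = 1/25 − 0.02766 = 0.01234, so n_i ≈ 9.00.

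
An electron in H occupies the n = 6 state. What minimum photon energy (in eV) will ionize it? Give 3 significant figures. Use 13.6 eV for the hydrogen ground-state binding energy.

E_6 = −13.60/36 = −0.378 eV, so ionization (to E = 0) requires 0.378 eV.

0.378 eV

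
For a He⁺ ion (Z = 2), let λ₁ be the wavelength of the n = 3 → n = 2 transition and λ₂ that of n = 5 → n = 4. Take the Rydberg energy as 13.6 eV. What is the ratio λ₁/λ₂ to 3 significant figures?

0.162

λ ∝ 1/ΔE ∝ 1/(1/n_f² − 1/n_i²), and the Z² and hc factors cancel in the ratio.
λ₁/λ₂ = (1/4² − 1/5²)/(1/2² − 1/3²) = 0.02250/0.1389 = 0.162.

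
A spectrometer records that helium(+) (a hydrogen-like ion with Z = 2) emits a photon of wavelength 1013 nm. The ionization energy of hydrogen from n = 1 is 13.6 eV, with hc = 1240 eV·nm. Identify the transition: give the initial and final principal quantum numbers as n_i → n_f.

The photon energy is ΔE = hc/λ = 1240 / 1013 = 1.224 eV.
With Z = 2, ΔE = 54.40 × (1/n_f² − 1/n_i²), so 1/n_f² − 1/n_i² = 0.02250.
Trying n_f = 4 gives 1/n_i² = 0.04000, i.e. n_i ≈ 5; this pair matches.

n_i = 5, n_f = 4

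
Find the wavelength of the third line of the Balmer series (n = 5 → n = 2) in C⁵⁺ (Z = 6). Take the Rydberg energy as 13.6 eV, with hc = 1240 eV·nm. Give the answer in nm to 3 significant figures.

12.1 nm

The Balmer series terminates on n_f = 2; the third line has n_i = 2+3 = 5.
ΔE = 489.6 × (1/2² − 1/5²) = 102.8 eV.
λ = 1240 / 102.8 = 12.1 nm.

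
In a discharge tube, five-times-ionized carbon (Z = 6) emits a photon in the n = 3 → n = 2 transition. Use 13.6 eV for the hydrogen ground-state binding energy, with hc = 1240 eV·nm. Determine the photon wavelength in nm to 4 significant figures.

18.24 nm

For Z = 6 the level energies scale as Z², so the effective Rydberg energy is 13.6 × 36 = 489.6 eV.
ΔE = 489.6 × (1/2² − 1/3²) = 489.6 × 0.1389 = 68.00 eV.
λ = hc/ΔE = 1240 / 68.00 = 18.24 nm.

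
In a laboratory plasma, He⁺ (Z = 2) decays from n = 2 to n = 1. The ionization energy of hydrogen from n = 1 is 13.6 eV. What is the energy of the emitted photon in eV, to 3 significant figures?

The Bohr energies scale as Z², so for Z = 2: E_n = −54.40/n² eV.
E_2 = −54.40/4 = −13.60 eV and E_1 = −54.40/1 = −54.40 eV.
The photon energy is |E_2 − E_1| = 40.8 eV.

40.8 eV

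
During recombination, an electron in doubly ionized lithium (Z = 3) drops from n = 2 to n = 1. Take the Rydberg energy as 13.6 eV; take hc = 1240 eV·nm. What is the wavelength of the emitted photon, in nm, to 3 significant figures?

13.5 nm

For Z = 3 the level energies scale as Z², so the effective Rydberg energy is 13.6 × 9 = 122.4 eV.
ΔE = 122.4 × (1/1² − 1/2²) = 122.4 × 0.7500 = 91.80 eV.
λ = hc/ΔE = 1240 / 91.80 = 13.5 nm.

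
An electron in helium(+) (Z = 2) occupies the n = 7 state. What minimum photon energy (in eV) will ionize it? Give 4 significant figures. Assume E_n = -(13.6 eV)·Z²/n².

E_n = −13.6 Z²/n² = −54.40/n² eV for Z = 2.
E_7 = −54.40/49 = −1.110 eV, so ionization (to E = 0) requires 1.110 eV.

1.110 eV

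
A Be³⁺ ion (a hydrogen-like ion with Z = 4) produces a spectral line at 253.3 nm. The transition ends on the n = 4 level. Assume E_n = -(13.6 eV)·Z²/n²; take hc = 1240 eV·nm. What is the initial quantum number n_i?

The photon energy is ΔE = hc/λ = 1240 / 253.3 = 4.895 eV.
With Z = 4, ΔE = 217.6 × (1/n_f² − 1/n_i²), so 1/n_f² − 1/n_i² = 0.02250.
With n_f = 4: 1/n_i² = 1/16 − 0.02250 = 0.04000, so n_i ≈ 5.00.

n_i = 5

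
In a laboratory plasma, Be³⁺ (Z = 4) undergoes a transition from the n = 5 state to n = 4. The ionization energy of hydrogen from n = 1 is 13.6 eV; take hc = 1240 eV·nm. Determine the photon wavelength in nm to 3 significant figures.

253 nm

For Z = 4 the level energies scale as Z², so the effective Rydberg energy is 13.6 × 16 = 217.6 eV.
ΔE = 217.6 × (1/4² − 1/5²) = 217.6 × 0.02250 = 4.896 eV.
λ = hc/ΔE = 1240 / 4.896 = 253 nm.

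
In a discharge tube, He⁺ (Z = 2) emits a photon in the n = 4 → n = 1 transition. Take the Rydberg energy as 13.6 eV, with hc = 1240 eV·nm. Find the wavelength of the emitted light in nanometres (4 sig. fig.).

24.31 nm

For Z = 2 the level energies scale as Z², so the effective Rydberg energy is 13.6 × 4 = 54.40 eV.
ΔE = 54.40 × (1/1² − 1/4²) = 54.40 × 0.9375 = 51.00 eV.
λ = hc/ΔE = 1240 / 51.00 = 24.31 nm.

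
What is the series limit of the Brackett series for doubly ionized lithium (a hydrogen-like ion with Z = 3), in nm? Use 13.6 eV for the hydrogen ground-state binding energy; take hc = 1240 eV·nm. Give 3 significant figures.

162 nm

The Brackett series has lower level n_f = 4; the series limit corresponds to n_i → ∞.
ΔE_max = 13.6 × 9 / 4² = 7.650 eV.
λ_min = 1240 / 7.650 = 162 nm.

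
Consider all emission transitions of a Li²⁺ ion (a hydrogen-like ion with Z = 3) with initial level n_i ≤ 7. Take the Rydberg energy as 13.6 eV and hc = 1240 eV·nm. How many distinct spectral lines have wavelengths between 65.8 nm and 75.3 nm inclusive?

1

Enumerate all n_i → n_f pairs with 1 ≤ n_f < n_i ≤ 7 and compute λ = 1240 / [13.6·9·(1/n_f² − 1/n_i²)].
Lines falling in [65.8, 75.3] nm: 3→2 (72.94 nm).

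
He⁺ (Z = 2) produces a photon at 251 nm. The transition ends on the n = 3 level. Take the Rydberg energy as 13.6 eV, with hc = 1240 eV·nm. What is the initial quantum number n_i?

The photon energy is ΔE = hc/λ = 1240 / 251 = 4.940 eV.
With Z = 2, ΔE = 54.40 × (1/n_f² − 1/n_i²), so 1/n_f² − 1/n_i² = 0.09081.
With n_f = 3: 1/n_i² = 1/9 − 0.09081 = 0.02030, so n_i ≈ 7.02.

n_i = 7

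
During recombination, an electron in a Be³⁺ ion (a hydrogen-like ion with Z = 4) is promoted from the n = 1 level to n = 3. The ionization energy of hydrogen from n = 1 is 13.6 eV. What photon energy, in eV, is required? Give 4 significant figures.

The Bohr energies scale as Z², so for Z = 4: E_n = −217.6/n² eV.
E_3 = −217.6/9 = −24.18 eV and E_1 = −217.6/1 = −217.6 eV.
The photon energy is |E_3 − E_1| = 193.4 eV.

193.4 eV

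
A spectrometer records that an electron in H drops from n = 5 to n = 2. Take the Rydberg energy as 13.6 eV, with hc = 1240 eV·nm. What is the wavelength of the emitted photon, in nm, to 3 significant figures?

ΔE = 13.60 × (1/2² − 1/5²) = 13.60 × 0.2100 = 2.856 eV.
λ = hc/ΔE = 1240 / 2.856 = 434 nm.
This line belongs to the Balmer series.

434 nm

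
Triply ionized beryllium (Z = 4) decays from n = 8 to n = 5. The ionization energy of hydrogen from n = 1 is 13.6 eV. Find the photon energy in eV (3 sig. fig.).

The Bohr energies scale as Z², so for Z = 4: E_n = −217.6/n² eV.
E_8 = −217.6/64 = −3.400 eV and E_5 = −217.6/25 = −8.704 eV.
The photon energy is |E_8 − E_5| = 5.30 eV.

5.30 eV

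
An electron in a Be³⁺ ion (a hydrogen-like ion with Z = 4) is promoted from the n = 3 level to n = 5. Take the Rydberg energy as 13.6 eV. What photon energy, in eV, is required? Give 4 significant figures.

The Bohr energies scale as Z², so for Z = 4: E_n = −217.6/n² eV.
E_5 = −217.6/25 = −8.704 eV and E_3 = −217.6/9 = −24.18 eV.
The photon energy is |E_5 − E_3| = 15.47 eV.

15.47 eV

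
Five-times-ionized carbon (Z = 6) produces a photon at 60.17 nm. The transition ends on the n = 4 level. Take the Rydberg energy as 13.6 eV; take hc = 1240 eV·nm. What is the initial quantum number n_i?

n_i = 7

The photon energy is ΔE = hc/λ = 1240 / 60.17 = 20.61 eV.
With Z = 6, ΔE = 489.6 × (1/n_f² − 1/n_i²), so 1/n_f² − 1/n_i² = 0.04209.
With n_f = 4: 1/n_i² = 1/16 − 0.04209 = 0.02041, so n_i ≈ 7.00.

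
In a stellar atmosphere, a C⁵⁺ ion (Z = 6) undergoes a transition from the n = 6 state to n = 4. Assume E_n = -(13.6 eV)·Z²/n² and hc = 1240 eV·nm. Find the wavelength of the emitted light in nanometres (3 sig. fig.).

72.9 nm

For Z = 6 the level energies scale as Z², so the effective Rydberg energy is 13.6 × 36 = 489.6 eV.
ΔE = 489.6 × (1/4² − 1/6²) = 489.6 × 0.03472 = 17.00 eV.
λ = hc/ΔE = 1240 / 17.00 = 72.9 nm.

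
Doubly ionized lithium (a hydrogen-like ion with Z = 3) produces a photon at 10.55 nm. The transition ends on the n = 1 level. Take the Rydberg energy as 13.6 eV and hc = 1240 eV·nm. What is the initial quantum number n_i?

n_i = 5

The photon energy is ΔE = hc/λ = 1240 / 10.55 = 117.5 eV.
With Z = 3, ΔE = 122.4 × (1/n_f² − 1/n_i²), so 1/n_f² − 1/n_i² = 0.9603.
With n_f = 1: 1/n_i² = 1/1 − 0.9603 = 0.03974, so n_i ≈ 5.02.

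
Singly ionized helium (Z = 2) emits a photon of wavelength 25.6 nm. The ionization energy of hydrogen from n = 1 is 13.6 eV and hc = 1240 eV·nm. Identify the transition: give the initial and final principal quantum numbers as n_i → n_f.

n_i = 3, n_f = 1

The photon energy is ΔE = hc/λ = 1240 / 25.6 = 48.44 eV.
With Z = 2, ΔE = 54.40 × (1/n_f² − 1/n_i²), so 1/n_f² − 1/n_i² = 0.8904.
Trying n_f = 1 gives 1/n_i² = 0.1096, i.e. n_i ≈ 3; this pair matches.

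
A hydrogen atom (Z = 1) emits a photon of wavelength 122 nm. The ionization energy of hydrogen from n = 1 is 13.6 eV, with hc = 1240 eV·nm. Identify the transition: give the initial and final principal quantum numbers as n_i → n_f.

n_i = 2, n_f = 1

The photon energy is ΔE = hc/λ = 1240 / 122 = 10.16 eV.
With Z = 1, ΔE = 13.60 × (1/n_f² − 1/n_i²), so 1/n_f² − 1/n_i² = 0.7473.
Trying n_f = 1 gives 1/n_i² = 0.2527, i.e. n_i ≈ 2; this pair matches.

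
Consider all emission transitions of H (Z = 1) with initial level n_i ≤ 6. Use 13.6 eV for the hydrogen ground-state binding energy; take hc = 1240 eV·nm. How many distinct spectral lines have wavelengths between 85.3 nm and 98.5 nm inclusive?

3

Enumerate all n_i → n_f pairs with 1 ≤ n_f < n_i ≤ 6 and compute λ = 1240 / [13.6·1·(1/n_f² − 1/n_i²)].
Lines falling in [85.3, 98.5] nm: 6→1 (93.78 nm), 5→1 (94.98 nm), 4→1 (97.25 nm).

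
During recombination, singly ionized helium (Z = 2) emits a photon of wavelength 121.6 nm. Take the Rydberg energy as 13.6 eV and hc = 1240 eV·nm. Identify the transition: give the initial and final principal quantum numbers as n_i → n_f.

The photon energy is ΔE = hc/λ = 1240 / 121.6 = 10.20 eV.
With Z = 2, ΔE = 54.40 × (1/n_f² − 1/n_i²), so 1/n_f² − 1/n_i² = 0.1875.
Trying n_f = 2 gives 1/n_i² = 0.06255, i.e. n_i ≈ 4; this pair matches.

n_i = 4, n_f = 2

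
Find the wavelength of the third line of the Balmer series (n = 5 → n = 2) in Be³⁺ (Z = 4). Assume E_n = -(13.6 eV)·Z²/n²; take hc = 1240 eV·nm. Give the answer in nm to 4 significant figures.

The Balmer series terminates on n_f = 2; the third line has n_i = 2+3 = 5.
ΔE = 217.6 × (1/2² − 1/5²) = 45.70 eV.
λ = 1240 / 45.70 = 27.14 nm.

27.14 nm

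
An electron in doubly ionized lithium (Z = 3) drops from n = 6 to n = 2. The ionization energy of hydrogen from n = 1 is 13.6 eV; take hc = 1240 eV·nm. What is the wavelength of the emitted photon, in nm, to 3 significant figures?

45.6 nm

For Z = 3 the level energies scale as Z², so the effective Rydberg energy is 13.6 × 9 = 122.4 eV.
ΔE = 122.4 × (1/2² − 1/6²) = 122.4 × 0.2222 = 27.20 eV.
λ = hc/ΔE = 1240 / 27.20 = 45.6 nm.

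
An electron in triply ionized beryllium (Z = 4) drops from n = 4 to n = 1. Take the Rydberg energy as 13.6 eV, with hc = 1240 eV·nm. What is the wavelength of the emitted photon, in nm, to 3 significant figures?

For Z = 4 the level energies scale as Z², so the effective Rydberg energy is 13.6 × 16 = 217.6 eV.
ΔE = 217.6 × (1/1² − 1/4²) = 217.6 × 0.9375 = 204.0 eV.
λ = hc/ΔE = 1240 / 204.0 = 6.08 nm.

6.08 nm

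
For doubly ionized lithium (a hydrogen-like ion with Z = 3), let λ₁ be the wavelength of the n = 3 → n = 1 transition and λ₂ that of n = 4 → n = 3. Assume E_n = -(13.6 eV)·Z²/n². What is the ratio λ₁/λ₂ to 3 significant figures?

0.0547

λ ∝ 1/ΔE ∝ 1/(1/n_f² − 1/n_i²), and the Z² and hc factors cancel in the ratio.
λ₁/λ₂ = (1/3² − 1/4²)/(1/1² − 1/3²) = 0.04861/0.8889 = 0.0547.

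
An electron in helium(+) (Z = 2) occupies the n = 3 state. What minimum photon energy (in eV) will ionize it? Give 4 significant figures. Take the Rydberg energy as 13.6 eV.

6.044 eV

E_n = −13.6 Z²/n² = −54.40/n² eV for Z = 2.
E_3 = −54.40/9 = −6.044 eV, so ionization (to E = 0) requires 6.044 eV.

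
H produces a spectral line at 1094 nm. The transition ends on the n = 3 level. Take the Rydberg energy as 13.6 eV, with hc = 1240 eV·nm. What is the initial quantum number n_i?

The photon energy is ΔE = hc/λ = 1240 / 1094 = 1.133 eV.
With Z = 1, ΔE = 13.60 × (1/n_f² − 1/n_i²), so 1/n_f² − 1/n_i² = 0.08334.
With n_f = 3: 1/n_i² = 1/9 − 0.08334 = 0.02777, so n_i ≈ 6.00.

n_i = 6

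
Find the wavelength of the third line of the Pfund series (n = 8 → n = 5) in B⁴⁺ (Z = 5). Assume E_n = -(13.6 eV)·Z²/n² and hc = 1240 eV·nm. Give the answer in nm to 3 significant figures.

The Pfund series terminates on n_f = 5; the third line has n_i = 5+3 = 8.
ΔE = 340.0 × (1/5² − 1/8²) = 8.288 eV.
λ = 1240 / 8.288 = 150 nm.

150 nm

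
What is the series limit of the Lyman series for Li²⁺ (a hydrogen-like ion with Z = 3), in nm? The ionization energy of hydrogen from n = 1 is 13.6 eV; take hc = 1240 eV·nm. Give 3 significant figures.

The Lyman series has lower level n_f = 1; the series limit corresponds to n_i → ∞.
ΔE_max = 13.6 × 9 / 1² = 122.4 eV.
λ_min = 1240 / 122.4 = 10.1 nm.

10.1 nm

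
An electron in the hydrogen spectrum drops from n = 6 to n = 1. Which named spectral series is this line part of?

Lyman

The series is set by the lower level: n_f = 1 is the Lyman series.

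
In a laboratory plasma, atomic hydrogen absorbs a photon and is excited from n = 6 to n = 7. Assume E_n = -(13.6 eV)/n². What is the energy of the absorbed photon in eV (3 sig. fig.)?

0.100 eV

E_7 = −13.60/49 = −0.2776 eV and E_6 = −13.60/36 = −0.3778 eV.
The photon energy is |E_7 − E_6| = 0.100 eV.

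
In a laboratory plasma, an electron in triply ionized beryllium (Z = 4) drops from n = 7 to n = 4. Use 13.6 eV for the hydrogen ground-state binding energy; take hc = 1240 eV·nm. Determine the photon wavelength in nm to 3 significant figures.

135 nm

For Z = 4 the level energies scale as Z², so the effective Rydberg energy is 13.6 × 16 = 217.6 eV.
ΔE = 217.6 × (1/4² − 1/7²) = 217.6 × 0.04209 = 9.159 eV.
λ = hc/ΔE = 1240 / 9.159 = 135 nm.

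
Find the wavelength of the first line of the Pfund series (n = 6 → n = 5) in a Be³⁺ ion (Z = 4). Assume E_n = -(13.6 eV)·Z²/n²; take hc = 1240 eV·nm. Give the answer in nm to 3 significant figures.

The Pfund series terminates on n_f = 5; the first line has n_i = 5+1 = 6.
ΔE = 217.6 × (1/5² − 1/6²) = 2.660 eV.
λ = 1240 / 2.660 = 466 nm.

466 nm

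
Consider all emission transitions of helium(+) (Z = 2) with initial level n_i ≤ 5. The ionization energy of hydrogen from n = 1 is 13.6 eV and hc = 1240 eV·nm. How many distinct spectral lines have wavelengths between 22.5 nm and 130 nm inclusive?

Enumerate all n_i → n_f pairs with 1 ≤ n_f < n_i ≤ 5 and compute λ = 1240 / [13.6·4·(1/n_f² − 1/n_i²)].
Lines falling in [22.5, 130] nm: 5→1 (23.74 nm), 4→1 (24.31 nm), 3→1 (25.64 nm), 2→1 (30.39 nm), 5→2 (108.5 nm), 4→2 (121.6 nm).

6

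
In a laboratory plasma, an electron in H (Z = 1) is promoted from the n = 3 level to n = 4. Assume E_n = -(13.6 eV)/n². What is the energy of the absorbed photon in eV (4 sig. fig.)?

E_4 = −13.60/16 = −0.8500 eV and E_3 = −13.60/9 = −1.511 eV.
The photon energy is |E_4 − E_3| = 0.6611 eV.

0.6611 eV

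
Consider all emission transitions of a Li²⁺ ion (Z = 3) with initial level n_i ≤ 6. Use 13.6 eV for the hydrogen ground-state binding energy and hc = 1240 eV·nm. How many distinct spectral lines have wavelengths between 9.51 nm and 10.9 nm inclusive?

3

Enumerate all n_i → n_f pairs with 1 ≤ n_f < n_i ≤ 6 and compute λ = 1240 / [13.6·9·(1/n_f² − 1/n_i²)].
Lines falling in [9.51, 10.9] nm: 6→1 (10.42 nm), 5→1 (10.55 nm), 4→1 (10.81 nm).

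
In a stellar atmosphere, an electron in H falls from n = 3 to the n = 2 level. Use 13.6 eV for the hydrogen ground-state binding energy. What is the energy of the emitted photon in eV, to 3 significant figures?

1.89 eV

E_3 = −13.60/9 = −1.511 eV and E_2 = −13.60/4 = −3.400 eV.
The photon energy is |E_3 − E_2| = 1.89 eV.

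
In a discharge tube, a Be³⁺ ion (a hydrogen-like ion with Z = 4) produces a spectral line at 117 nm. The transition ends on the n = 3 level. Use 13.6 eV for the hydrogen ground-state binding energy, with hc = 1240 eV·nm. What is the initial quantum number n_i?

n_i = 4

The photon energy is ΔE = hc/λ = 1240 / 117 = 10.60 eV.
With Z = 4, ΔE = 217.6 × (1/n_f² − 1/n_i²), so 1/n_f² − 1/n_i² = 0.04871.
With n_f = 3: 1/n_i² = 1/9 − 0.04871 = 0.06241, so n_i ≈ 4.00.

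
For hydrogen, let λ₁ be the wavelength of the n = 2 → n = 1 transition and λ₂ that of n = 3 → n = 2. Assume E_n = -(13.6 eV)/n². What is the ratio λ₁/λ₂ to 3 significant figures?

0.185

λ ∝ 1/ΔE ∝ 1/(1/n_f² − 1/n_i²), and the Z² and hc factors cancel in the ratio.
λ₁/λ₂ = (1/2² − 1/3²)/(1/1² − 1/2²) = 0.1389/0.7500 = 0.185.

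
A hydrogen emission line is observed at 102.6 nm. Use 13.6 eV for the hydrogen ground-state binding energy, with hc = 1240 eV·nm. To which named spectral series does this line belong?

ΔE = 1240/102.6 = 12.09 eV.
This matches 13.6 × (1/1² − 1/3²), so n_f = 1: the Lyman series.

Lyman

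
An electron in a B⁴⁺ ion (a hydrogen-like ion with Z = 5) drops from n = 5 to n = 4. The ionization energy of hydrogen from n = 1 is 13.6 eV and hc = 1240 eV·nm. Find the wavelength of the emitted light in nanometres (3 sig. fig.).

For Z = 5 the level energies scale as Z², so the effective Rydberg energy is 13.6 × 25 = 340.0 eV.
ΔE = 340.0 × (1/4² − 1/5²) = 340.0 × 0.02250 = 7.650 eV.
λ = hc/ΔE = 1240 / 7.650 = 162 nm.

162 nm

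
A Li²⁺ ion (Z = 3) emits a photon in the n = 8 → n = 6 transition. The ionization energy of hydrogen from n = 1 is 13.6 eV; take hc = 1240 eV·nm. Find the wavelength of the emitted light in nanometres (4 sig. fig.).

833.6 nm

For Z = 3 the level energies scale as Z², so the effective Rydberg energy is 13.6 × 9 = 122.4 eV.
ΔE = 122.4 × (1/6² − 1/8²) = 122.4 × 0.01215 = 1.488 eV.
λ = hc/ΔE = 1240 / 1.488 = 833.6 nm.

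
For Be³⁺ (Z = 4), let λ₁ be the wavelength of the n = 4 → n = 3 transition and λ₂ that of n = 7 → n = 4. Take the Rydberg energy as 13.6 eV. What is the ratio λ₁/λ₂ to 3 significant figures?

λ ∝ 1/ΔE ∝ 1/(1/n_f² − 1/n_i²), and the Z² and hc factors cancel in the ratio.
λ₁/λ₂ = (1/4² − 1/7²)/(1/3² − 1/4²) = 0.04209/0.04861 = 0.866.

0.866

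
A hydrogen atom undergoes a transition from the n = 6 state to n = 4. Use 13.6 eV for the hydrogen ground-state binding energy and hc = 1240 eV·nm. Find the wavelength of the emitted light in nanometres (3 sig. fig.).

ΔE = 13.60 × (1/4² − 1/6²) = 13.60 × 0.03472 = 0.4722 eV.
λ = hc/ΔE = 1240 / 0.4722 = 2630 nm.

2630 nm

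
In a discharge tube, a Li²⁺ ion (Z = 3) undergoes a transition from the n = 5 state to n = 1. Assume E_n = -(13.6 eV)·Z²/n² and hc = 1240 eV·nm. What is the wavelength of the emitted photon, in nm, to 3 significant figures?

10.6 nm

For Z = 3 the level energies scale as Z², so the effective Rydberg energy is 13.6 × 9 = 122.4 eV.
ΔE = 122.4 × (1/1² − 1/5²) = 122.4 × 0.9600 = 117.5 eV.
λ = hc/ΔE = 1240 / 117.5 = 10.6 nm.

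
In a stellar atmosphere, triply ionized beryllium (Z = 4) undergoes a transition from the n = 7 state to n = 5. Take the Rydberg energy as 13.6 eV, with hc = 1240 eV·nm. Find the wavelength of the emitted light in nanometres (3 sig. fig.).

291 nm

For Z = 4 the level energies scale as Z², so the effective Rydberg energy is 13.6 × 16 = 217.6 eV.
ΔE = 217.6 × (1/5² − 1/7²) = 217.6 × 0.01959 = 4.263 eV.
λ = hc/ΔE = 1240 / 4.263 = 291 nm.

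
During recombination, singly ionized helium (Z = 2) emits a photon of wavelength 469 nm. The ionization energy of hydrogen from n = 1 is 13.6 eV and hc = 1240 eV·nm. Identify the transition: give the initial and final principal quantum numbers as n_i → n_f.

n_i = 4, n_f = 3

The photon energy is ΔE = hc/λ = 1240 / 469 = 2.644 eV.
With Z = 2, ΔE = 54.40 × (1/n_f² − 1/n_i²), so 1/n_f² − 1/n_i² = 0.04860.
Trying n_f = 3 gives 1/n_i² = 0.06251, i.e. n_i ≈ 4; this pair matches.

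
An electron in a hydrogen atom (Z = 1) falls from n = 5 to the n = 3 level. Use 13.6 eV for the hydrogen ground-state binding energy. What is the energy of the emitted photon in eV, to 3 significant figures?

E_5 = −13.60/25 = −0.5440 eV and E_3 = −13.60/9 = −1.511 eV.
The photon energy is |E_5 − E_3| = 0.967 eV.

0.967 eV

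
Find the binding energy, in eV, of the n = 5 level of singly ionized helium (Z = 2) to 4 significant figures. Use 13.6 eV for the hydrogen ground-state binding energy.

2.176 eV

E_n = −13.6 Z²/n² = −54.40/n² eV for Z = 2.
E_5 = −54.40/25 = −2.176 eV, so ionization (to E = 0) requires 2.176 eV.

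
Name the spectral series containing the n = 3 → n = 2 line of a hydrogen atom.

Balmer

The series is set by the lower level: n_f = 2 is the Balmer series.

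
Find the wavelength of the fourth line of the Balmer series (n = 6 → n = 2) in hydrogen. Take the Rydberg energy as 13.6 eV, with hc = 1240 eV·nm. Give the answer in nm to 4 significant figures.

410.3 nm

The Balmer series terminates on n_f = 2; the fourth line has n_i = 2+4 = 6.
ΔE = 13.60 × (1/2² − 1/6²) = 3.022 eV.
λ = 1240 / 3.022 = 410.3 nm.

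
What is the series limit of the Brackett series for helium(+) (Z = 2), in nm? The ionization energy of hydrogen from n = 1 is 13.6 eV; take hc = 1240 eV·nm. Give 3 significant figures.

The Brackett series has lower level n_f = 4; the series limit corresponds to n_i → ∞.
ΔE_max = 13.6 × 4 / 4² = 3.400 eV.
λ_min = 1240 / 3.400 = 365 nm.

365 nm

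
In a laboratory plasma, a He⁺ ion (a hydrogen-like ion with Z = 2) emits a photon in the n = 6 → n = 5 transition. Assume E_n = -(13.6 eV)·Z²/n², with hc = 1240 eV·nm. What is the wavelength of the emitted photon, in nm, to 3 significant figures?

1860 nm

For Z = 2 the level energies scale as Z², so the effective Rydberg energy is 13.6 × 4 = 54.40 eV.
ΔE = 54.40 × (1/5² − 1/6²) = 54.40 × 0.01222 = 0.6649 eV.
λ = hc/ΔE = 1240 / 0.6649 = 1860 nm.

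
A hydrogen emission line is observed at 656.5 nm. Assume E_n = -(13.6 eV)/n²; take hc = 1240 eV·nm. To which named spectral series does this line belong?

Balmer

ΔE = 1240/656.5 = 1.889 eV.
This matches 13.6 × (1/2² − 1/3²), so n_f = 2: the Balmer series.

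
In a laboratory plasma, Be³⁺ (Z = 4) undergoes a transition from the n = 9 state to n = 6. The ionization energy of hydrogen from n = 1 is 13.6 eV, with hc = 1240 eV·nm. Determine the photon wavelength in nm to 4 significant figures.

369.3 nm

For Z = 4 the level energies scale as Z², so the effective Rydberg energy is 13.6 × 16 = 217.6 eV.
ΔE = 217.6 × (1/6² − 1/9²) = 217.6 × 0.01543 = 3.358 eV.
λ = hc/ΔE = 1240 / 3.358 = 369.3 nm.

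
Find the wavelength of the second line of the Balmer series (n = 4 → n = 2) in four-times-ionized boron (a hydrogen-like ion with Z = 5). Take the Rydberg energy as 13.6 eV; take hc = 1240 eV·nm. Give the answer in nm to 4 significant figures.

The Balmer series terminates on n_f = 2; the second line has n_i = 2+2 = 4.
ΔE = 340.0 × (1/2² − 1/4²) = 63.75 eV.
λ = 1240 / 63.75 = 19.45 nm.

19.45 nm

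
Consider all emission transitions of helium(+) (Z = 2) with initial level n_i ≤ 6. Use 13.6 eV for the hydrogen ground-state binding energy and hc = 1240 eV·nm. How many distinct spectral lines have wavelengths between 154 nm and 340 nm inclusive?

Enumerate all n_i → n_f pairs with 1 ≤ n_f < n_i ≤ 6 and compute λ = 1240 / [13.6·4·(1/n_f² − 1/n_i²)].
Lines falling in [154, 340] nm: 3→2 (164.1 nm), 6→3 (273.5 nm), 5→3 (320.5 nm).

3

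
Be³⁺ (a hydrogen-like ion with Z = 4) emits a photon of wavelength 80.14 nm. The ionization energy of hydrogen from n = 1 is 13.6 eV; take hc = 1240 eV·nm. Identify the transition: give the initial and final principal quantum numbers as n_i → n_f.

n_i = 5, n_f = 3

The photon energy is ΔE = hc/λ = 1240 / 80.14 = 15.47 eV.
With Z = 4, ΔE = 217.6 × (1/n_f² − 1/n_i²), so 1/n_f² − 1/n_i² = 0.07111.
Trying n_f = 3 gives 1/n_i² = 0.04000, i.e. n_i ≈ 5; this pair matches.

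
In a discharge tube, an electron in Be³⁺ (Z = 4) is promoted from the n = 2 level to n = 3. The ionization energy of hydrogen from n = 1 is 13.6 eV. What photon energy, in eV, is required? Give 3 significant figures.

The Bohr energies scale as Z², so for Z = 4: E_n = −217.6/n² eV.
E_3 = −217.6/9 = −24.18 eV and E_2 = −217.6/4 = −54.40 eV.
The photon energy is |E_3 − E_2| = 30.2 eV.

30.2 eV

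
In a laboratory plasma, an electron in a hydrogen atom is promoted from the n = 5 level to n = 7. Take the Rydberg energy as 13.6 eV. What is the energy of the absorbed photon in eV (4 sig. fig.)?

E_7 = −13.60/49 = −0.2776 eV and E_5 = −13.60/25 = −0.5440 eV.
The photon energy is |E_7 − E_5| = 0.2664 eV.

0.2664 eV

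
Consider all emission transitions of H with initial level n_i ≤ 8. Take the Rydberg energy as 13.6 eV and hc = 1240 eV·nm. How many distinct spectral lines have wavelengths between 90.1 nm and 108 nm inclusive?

6

Enumerate all n_i → n_f pairs with 1 ≤ n_f < n_i ≤ 8 and compute λ = 1240 / [13.6·1·(1/n_f² − 1/n_i²)].
Lines falling in [90.1, 108] nm: 8→1 (92.62 nm), 7→1 (93.08 nm), 6→1 (93.78 nm), 5→1 (94.98 nm), 4→1 (97.25 nm), 3→1 (102.6 nm).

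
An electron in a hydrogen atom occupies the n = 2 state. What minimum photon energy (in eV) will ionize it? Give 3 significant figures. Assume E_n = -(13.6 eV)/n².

E_2 = −13.60/4 = −3.40 eV, so ionization (to E = 0) requires 3.40 eV.

3.40 eV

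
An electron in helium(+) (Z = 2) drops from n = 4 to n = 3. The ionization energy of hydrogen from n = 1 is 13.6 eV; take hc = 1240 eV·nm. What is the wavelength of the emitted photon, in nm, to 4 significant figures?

468.9 nm

For Z = 2 the level energies scale as Z², so the effective Rydberg energy is 13.6 × 4 = 54.40 eV.
ΔE = 54.40 × (1/3² − 1/4²) = 54.40 × 0.04861 = 2.644 eV.
λ = hc/ΔE = 1240 / 2.644 = 468.9 nm.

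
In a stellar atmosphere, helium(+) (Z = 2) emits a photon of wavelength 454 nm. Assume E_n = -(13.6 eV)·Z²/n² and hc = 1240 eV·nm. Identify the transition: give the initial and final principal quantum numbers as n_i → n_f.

The photon energy is ΔE = hc/λ = 1240 / 454 = 2.731 eV.
With Z = 2, ΔE = 54.40 × (1/n_f² − 1/n_i²), so 1/n_f² − 1/n_i² = 0.05021.
Trying n_f = 4 gives 1/n_i² = 0.01229, i.e. n_i ≈ 9; this pair matches.

n_i = 9, n_f = 4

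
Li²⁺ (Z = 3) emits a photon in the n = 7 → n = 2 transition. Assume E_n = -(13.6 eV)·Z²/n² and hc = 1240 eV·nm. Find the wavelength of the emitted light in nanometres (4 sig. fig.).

For Z = 3 the level energies scale as Z², so the effective Rydberg energy is 13.6 × 9 = 122.4 eV.
ΔE = 122.4 × (1/2² − 1/7²) = 122.4 × 0.2296 = 28.10 eV.
λ = hc/ΔE = 1240 / 28.10 = 44.12 nm.

44.12 nm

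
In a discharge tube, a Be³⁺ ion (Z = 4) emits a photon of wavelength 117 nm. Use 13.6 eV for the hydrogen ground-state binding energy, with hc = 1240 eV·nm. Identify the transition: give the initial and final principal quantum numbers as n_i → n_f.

The photon energy is ΔE = hc/λ = 1240 / 117 = 10.60 eV.
With Z = 4, ΔE = 217.6 × (1/n_f² − 1/n_i²), so 1/n_f² − 1/n_i² = 0.04871.
Trying n_f = 3 gives 1/n_i² = 0.06241, i.e. n_i ≈ 4; this pair matches.

n_i = 4, n_f = 3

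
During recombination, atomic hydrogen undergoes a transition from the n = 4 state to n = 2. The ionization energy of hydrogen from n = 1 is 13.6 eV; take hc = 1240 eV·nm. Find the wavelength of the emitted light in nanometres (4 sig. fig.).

ΔE = 13.60 × (1/2² − 1/4²) = 13.60 × 0.1875 = 2.550 eV.
λ = hc/ΔE = 1240 / 2.550 = 486.3 nm.
This line belongs to the Balmer series.

486.3 nm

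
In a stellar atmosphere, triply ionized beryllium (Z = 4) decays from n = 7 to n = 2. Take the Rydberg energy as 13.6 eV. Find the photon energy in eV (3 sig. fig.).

The Bohr energies scale as Z², so for Z = 4: E_n = −217.6/n² eV.
E_7 = −217.6/49 = −4.441 eV and E_2 = −217.6/4 = −54.40 eV.
The photon energy is |E_7 − E_2| = 50.0 eV.

50.0 eV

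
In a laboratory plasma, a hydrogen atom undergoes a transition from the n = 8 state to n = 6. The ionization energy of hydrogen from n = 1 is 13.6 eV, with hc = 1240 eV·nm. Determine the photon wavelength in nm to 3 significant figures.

ΔE = 13.60 × (1/6² − 1/8²) = 13.60 × 0.01215 = 0.1653 eV.
λ = hc/ΔE = 1240 / 0.1653 = 7500 nm.

7500 nm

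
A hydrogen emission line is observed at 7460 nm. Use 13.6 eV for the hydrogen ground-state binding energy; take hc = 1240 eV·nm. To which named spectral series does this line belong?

ΔE = 1240/7460 = 0.1662 eV.
This matches 13.6 × (1/5² − 1/6²), so n_f = 5: the Pfund series.

Pfund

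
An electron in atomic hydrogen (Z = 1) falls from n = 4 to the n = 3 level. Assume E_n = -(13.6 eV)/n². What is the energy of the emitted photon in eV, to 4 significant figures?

E_4 = −13.60/16 = −0.8500 eV and E_3 = −13.60/9 = −1.511 eV.
The photon energy is |E_4 − E_3| = 0.6611 eV.

0.6611 eV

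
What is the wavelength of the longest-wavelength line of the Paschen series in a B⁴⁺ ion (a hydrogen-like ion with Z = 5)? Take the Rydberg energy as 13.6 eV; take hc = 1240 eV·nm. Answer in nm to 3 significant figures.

The Paschen series terminates on n_f = 3; the first line has n_i = 3+1 = 4.
ΔE = 340.0 × (1/3² − 1/4²) = 16.53 eV.
λ = 1240 / 16.53 = 75.0 nm.

75.0 nm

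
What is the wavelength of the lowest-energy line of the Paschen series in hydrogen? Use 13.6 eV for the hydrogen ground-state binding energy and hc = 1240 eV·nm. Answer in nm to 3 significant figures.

The Paschen series terminates on n_f = 3; the first line has n_i = 3+1 = 4.
ΔE = 13.60 × (1/3² − 1/4²) = 0.6611 eV.
λ = 1240 / 0.6611 = 1880 nm.

1880 nm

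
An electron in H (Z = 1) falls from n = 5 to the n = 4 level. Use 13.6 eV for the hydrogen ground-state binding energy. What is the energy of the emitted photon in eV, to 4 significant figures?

0.3060 eV

E_5 = −13.60/25 = −0.5440 eV and E_4 = −13.60/16 = −0.8500 eV.
The photon energy is |E_5 − E_4| = 0.3060 eV.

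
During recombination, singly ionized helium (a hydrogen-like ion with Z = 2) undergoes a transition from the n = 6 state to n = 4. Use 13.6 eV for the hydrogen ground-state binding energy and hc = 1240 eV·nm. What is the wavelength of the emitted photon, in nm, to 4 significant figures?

For Z = 2 the level energies scale as Z², so the effective Rydberg energy is 13.6 × 4 = 54.40 eV.
ΔE = 54.40 × (1/4² − 1/6²) = 54.40 × 0.03472 = 1.889 eV.
λ = hc/ΔE = 1240 / 1.889 = 656.5 nm.

656.5 nm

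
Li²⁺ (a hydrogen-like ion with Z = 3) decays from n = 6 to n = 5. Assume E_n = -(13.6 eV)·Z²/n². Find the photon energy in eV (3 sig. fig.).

1.50 eV

The Bohr energies scale as Z², so for Z = 3: E_n = −122.4/n² eV.
E_6 = −122.4/36 = −3.400 eV and E_5 = −122.4/25 = −4.896 eV.
The photon energy is |E_6 − E_5| = 1.50 eV.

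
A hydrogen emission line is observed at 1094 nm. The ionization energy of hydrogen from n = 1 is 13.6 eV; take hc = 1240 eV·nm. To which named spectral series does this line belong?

Paschen

ΔE = 1240/1094 = 1.133 eV.
This matches 13.6 × (1/3² − 1/6²), so n_f = 3: the Paschen series.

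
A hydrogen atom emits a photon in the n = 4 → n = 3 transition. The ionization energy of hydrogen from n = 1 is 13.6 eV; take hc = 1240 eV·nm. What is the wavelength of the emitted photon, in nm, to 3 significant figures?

1880 nm

ΔE = 13.60 × (1/3² − 1/4²) = 13.60 × 0.04861 = 0.6611 eV.
λ = hc/ΔE = 1240 / 0.6611 = 1880 nm.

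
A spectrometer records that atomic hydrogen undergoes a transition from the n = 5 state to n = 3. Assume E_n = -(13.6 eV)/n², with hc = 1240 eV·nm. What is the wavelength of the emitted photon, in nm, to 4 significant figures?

1282 nm

ΔE = 13.60 × (1/3² − 1/5²) = 13.60 × 0.07111 = 0.9671 eV.
λ = hc/ΔE = 1240 / 0.9671 = 1282 nm.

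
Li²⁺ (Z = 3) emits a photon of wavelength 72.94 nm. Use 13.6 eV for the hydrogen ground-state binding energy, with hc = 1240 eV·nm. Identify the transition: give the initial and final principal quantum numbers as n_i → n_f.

The photon energy is ΔE = hc/λ = 1240 / 72.94 = 17.00 eV.
With Z = 3, ΔE = 122.4 × (1/n_f² − 1/n_i²), so 1/n_f² − 1/n_i² = 0.1389.
Trying n_f = 2 gives 1/n_i² = 0.1111, i.e. n_i ≈ 3; this pair matches.

n_i = 3, n_f = 2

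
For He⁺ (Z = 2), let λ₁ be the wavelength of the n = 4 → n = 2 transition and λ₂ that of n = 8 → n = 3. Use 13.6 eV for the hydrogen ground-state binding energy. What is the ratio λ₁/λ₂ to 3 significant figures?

λ ∝ 1/ΔE ∝ 1/(1/n_f² − 1/n_i²), and the Z² and hc factors cancel in the ratio.
λ₁/λ₂ = (1/3² − 1/8²)/(1/2² − 1/4²) = 0.09549/0.1875 = 0.509.

0.509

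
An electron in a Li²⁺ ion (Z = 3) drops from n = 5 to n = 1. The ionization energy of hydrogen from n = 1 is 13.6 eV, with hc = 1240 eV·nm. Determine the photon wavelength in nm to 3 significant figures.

10.6 nm

For Z = 3 the level energies scale as Z², so the effective Rydberg energy is 13.6 × 9 = 122.4 eV.
ΔE = 122.4 × (1/1² − 1/5²) = 122.4 × 0.9600 = 117.5 eV.
λ = hc/ΔE = 1240 / 117.5 = 10.6 nm.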